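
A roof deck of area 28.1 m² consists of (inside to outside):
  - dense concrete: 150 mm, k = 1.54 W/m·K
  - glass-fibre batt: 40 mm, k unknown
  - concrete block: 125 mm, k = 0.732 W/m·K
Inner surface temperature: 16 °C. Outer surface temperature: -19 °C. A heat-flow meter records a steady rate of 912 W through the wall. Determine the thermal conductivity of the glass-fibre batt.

k ≈ 0.0494 W/(m·K)

Series thermal resistances:
R_dense concrete = L/(kA) = 0.15/(1.54×28.1) = 0.003466 K/W
R_concrete block = L/(kA) = 0.125/(0.732×28.1) = 0.006077 K/W
Sum of known resistances R_other = 0.009543 K/W
Total R = ΔT/Q = 35/912 = 0.03838 K/W
R_glass-fibre batt = R_total − R_other = 0.02883 K/W
k = L/(R·A) = 0.04/(0.02883×28.1)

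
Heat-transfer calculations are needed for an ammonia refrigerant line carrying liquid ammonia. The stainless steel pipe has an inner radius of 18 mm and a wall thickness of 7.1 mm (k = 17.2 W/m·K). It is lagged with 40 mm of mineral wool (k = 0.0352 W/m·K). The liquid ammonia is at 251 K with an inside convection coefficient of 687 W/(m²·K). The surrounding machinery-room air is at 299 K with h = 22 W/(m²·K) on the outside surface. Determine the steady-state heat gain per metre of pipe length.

Cylindrical conduction, so R = ln(r₂/r₁)/(2πkL) per layer, in series:
R_inner film = 1/(h_i·2πr₁L) = 1/(687×2π×0.018×1) = 0.01287 K/W
R_stainless steel pipe wall = ln(25.1/18)/(2π×17.2×1) = 0.003077 K/W
R_mineral wool = ln(65.1/25.1)/(2π×0.0352×1) = 4.309 K/W
R_outer film = 1/(h_o·2πr_oL) = 1/(22×2π×0.0651×1) = 0.1111 K/W
R_total = 4.436 K/W
Q = ΔT/R_total = 48/4.436

q′ ≈ 10.8 W/m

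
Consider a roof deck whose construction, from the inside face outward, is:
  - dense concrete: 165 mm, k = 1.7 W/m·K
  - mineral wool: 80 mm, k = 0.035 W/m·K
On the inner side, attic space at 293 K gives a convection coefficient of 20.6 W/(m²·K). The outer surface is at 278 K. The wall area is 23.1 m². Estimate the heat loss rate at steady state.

Series thermal resistances:
R_inner film = 1/(h_i·A) = 1/(20.6×23.1) = 0.002101 K/W
R_dense concrete = L/(kA) = 0.165/(1.7×23.1) = 0.004202 K/W
R_mineral wool = L/(kA) = 0.08/(0.035×23.1) = 0.09895 K/W
R_total = 0.1053 K/W
Q = ΔT / R_total = 15 / 0.1053

Q ≈ 143 W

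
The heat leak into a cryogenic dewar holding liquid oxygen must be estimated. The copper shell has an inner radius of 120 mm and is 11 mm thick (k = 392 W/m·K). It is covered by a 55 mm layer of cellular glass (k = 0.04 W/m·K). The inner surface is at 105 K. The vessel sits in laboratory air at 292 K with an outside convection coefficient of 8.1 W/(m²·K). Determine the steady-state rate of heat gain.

For a spherical shell R = (1/r₁ − 1/r₂)/(4πk); film R = 1/(h·4πr²). In series:
R_copper shell = (1/0.12 − 1/0.131)/(4π×392) = 1.421×10^-4 K/W
R_cellular glass = (1/0.131 − 1/0.186)/(4π×0.04) = 4.491 K/W
R_outer film = 1/(h·4πr_o²) = 1/(8.1×4π×0.186²) = 0.284 K/W
R_total = 4.775 K/W
Q = ΔT/R_total = 187/4.775

Q ≈ 39.2 W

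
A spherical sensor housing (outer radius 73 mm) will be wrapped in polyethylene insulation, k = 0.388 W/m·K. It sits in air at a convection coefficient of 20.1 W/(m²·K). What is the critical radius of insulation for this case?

For a sphere r_cr = 2k/h = 2×0.388/20.1
r_cr = 38.6 mm; since the bare radius (73 mm) is above r_cr, any added insulation will reduce heat loss.

r_cr ≈ 38.6 mm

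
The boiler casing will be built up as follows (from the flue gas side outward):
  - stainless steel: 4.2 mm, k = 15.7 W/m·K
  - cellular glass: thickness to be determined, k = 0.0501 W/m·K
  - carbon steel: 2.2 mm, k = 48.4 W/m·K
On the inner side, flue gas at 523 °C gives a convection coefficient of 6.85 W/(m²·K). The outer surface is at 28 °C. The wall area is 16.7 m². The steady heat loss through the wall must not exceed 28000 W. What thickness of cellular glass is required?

Thermal resistances in series:
R_inner film = 1/(h_i·A) = 1/(6.85×16.7) = 0.008742 K/W
R_stainless steel = L/(kA) = 0.0042/(15.7×16.7) = 1.602×10^-5 K/W
R_carbon steel = L/(kA) = 0.0022/(48.4×16.7) = 2.722×10^-6 K/W
Sum of the known resistances R_other = 0.00876 K/W
Required total resistance R_tot = ΔT/Q_allow = 495/28000 = 0.01768 K/W
R_cellular glass = R_tot − R_other = 0.008918 K/W
L = R·k·A = 0.008918×0.0501×16.7

L ≈ 7.46 mm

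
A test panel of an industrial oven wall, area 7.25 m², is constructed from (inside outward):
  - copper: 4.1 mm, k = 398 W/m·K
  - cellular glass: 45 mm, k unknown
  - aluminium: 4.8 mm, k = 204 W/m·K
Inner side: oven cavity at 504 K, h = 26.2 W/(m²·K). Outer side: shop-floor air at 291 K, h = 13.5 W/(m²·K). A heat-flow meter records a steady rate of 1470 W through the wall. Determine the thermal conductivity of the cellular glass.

k ≈ 0.048 W/(m·K)

Thermal resistances in series:
R_inner film = 1/(h_i·A) = 1/(26.2×7.25) = 0.005265 K/W
R_copper = L/(kA) = 0.0041/(398×7.25) = 1.421×10^-6 K/W
R_aluminium = L/(kA) = 0.0048/(204×7.25) = 3.245×10^-6 K/W
R_outer film = 1/(h_o·A) = 1/(13.5×7.25) = 0.01022 K/W
Sum of known resistances R_other = 0.01549 K/W
Total R = ΔT/Q = 213/1470 = 0.1449 K/W
R_cellular glass = R_total − R_other = 0.1294 K/W
k = L/(R·A) = 0.045/(0.1294×7.25)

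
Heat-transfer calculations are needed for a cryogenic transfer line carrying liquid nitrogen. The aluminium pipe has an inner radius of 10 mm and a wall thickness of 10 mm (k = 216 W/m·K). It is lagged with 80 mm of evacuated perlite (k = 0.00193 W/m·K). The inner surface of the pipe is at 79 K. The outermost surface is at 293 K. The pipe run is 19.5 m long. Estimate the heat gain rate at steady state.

Q ≈ 31.4 W

Radial resistances (cylindrical: R_cond = ln(r_o/r_i)/(2πkL), R_conv = 1/(h·2πrL)):
R_aluminium pipe wall = ln(20/10)/(2π×216×19.5) = 2.619×10^-5 K/W
R_evacuated perlite = ln(100/20)/(2π×0.00193×19.5) = 6.806 K/W
R_total = 6.806 K/W
Q = ΔT/R_total = 214/6.806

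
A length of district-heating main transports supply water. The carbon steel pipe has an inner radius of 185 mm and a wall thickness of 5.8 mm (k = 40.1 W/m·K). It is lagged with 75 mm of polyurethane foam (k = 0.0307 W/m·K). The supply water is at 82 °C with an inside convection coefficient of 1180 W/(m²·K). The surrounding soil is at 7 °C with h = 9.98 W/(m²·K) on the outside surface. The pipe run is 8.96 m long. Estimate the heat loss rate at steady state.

Q ≈ 378 W

Radial resistances (cylindrical: R_cond = ln(r_o/r_i)/(2πkL), R_conv = 1/(h·2πrL)):
R_inner film = 1/(h_i·2πr₁L) = 1/(1180×2π×0.185×8.96) = 8.137×10^-5 K/W
R_carbon steel pipe wall = ln(190.8/185)/(2π×40.1×8.96) = 1.367×10^-5 K/W
R_polyurethane foam = ln(265.8/190.8)/(2π×0.0307×8.96) = 0.1918 K/W
R_outer film = 1/(h_o·2πr_oL) = 1/(9.98×2π×0.2658×8.96) = 0.006696 K/W
R_total = 0.1986 K/W
Q = ΔT/R_total = 75/0.1986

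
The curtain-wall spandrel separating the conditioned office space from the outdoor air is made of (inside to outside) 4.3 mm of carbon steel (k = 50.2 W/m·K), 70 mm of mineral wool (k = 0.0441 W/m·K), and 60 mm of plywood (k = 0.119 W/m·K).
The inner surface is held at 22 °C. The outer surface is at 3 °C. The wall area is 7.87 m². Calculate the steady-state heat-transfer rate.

Model the wall as resistances in series:
R_carbon steel = L/(kA) = 0.0043/(50.2×7.87) = 1.088×10^-5 K/W
R_mineral wool = L/(kA) = 0.07/(0.0441×7.87) = 0.2017 K/W
R_plywood = L/(kA) = 0.06/(0.119×7.87) = 0.06407 K/W
R_total = 0.2658 K/W
Q = ΔT / R_total = 19 / 0.2658

Q ≈ 71.5 W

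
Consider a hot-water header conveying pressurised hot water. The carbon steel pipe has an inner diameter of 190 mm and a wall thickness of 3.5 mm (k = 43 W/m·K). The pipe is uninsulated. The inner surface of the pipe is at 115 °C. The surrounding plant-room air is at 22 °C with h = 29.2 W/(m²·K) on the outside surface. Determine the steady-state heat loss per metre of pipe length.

Per-layer cylindrical resistances, series-summed:
R_carbon steel pipe wall = ln(98.5/95)/(2π×43×1) = 1.339×10^-4 K/W
R_outer film = 1/(h_o·2πr_oL) = 1/(29.2×2π×0.0985×1) = 0.05534 K/W
R_total = 0.05547 K/W
Q = ΔT/R_total = 93/0.05547

q′ ≈ 1680 W/m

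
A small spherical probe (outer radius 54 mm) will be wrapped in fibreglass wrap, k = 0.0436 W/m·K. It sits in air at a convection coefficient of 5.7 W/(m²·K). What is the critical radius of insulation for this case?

r_cr ≈ 15.3 mm

For a sphere r_cr = 2k/h = 2×0.0436/5.7
r_cr = 15.3 mm; since the bare radius (54 mm) is above r_cr, any added insulation will reduce heat loss.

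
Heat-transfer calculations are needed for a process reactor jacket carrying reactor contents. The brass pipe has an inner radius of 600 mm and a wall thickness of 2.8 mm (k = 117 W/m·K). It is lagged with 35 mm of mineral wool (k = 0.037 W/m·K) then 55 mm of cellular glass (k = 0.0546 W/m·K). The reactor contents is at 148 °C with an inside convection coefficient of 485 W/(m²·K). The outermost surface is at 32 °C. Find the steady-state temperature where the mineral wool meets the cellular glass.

T ≈ 89.7 °C

For a radial system each layer contributes R = ln(r_out/r_in)/(2πkL); films add R = 1/(hA).
R_inner film = 1/(h_i·2πr₁L) = 1/(485×2π×0.6×1) = 5.469×10^-4 K/W
R_brass pipe wall = ln(602.8/600)/(2π×117×1) = 6.333×10^-6 K/W
R_mineral wool = ln(637.8/602.8)/(2π×0.037×1) = 0.2428 K/W
R_cellular glass = ln(692.8/637.8)/(2π×0.0546×1) = 0.2411 K/W
R_total = 0.4844 K/W
Q = ΔT/R_total = 116/0.4844
Q = 239 W/m
T_interface = T_inner − Q·ΣR(inner→interface) = 148 − 239×0.2433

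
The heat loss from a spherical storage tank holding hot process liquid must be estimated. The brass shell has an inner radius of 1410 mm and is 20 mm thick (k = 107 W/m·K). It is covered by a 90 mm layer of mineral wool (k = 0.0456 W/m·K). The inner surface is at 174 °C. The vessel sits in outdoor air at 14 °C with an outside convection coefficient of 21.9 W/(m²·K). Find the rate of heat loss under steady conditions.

Q ≈ 2170 W

Each spherical layer contributes R = (1/r_i − 1/r_o)/(4πk):
R_brass shell = (1/1.41 − 1/1.43)/(4π×107) = 7.377×10^-6 K/W
R_mineral wool = (1/1.43 − 1/1.52)/(4π×0.0456) = 0.07226 K/W
R_outer film = 1/(h·4πr_o²) = 1/(21.9×4π×1.52²) = 0.001573 K/W
R_total = 0.07384 K/W
Q = ΔT/R_total = 160/0.07384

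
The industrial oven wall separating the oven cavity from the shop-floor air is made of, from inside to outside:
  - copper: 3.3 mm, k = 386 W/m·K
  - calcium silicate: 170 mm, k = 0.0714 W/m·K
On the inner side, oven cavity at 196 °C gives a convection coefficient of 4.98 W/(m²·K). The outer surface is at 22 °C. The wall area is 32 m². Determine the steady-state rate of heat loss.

Q ≈ 2160 W

Series thermal resistances:
R_inner film = 1/(h_i·A) = 1/(4.98×32) = 0.006275 K/W
R_copper = L/(kA) = 0.0033/(386×32) = 2.672×10^-7 K/W
R_calcium silicate = L/(kA) = 0.17/(0.0714×32) = 0.0744 K/W
R_total = 0.08068 K/W
Q = ΔT / R_total = 174 / 0.08068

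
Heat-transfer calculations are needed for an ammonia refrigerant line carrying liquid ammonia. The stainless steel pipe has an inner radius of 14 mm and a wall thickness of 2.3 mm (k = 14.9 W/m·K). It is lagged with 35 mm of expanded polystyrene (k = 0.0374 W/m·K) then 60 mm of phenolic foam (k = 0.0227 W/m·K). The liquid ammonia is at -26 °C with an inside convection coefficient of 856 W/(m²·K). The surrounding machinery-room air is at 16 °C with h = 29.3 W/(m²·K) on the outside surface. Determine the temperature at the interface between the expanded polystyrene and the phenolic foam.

Radial resistances (cylindrical: R_cond = ln(r_o/r_i)/(2πkL), R_conv = 1/(h·2πrL)):
R_inner film = 1/(h_i·2πr₁L) = 1/(856×2π×0.014×1) = 0.01328 K/W
R_stainless steel pipe wall = ln(16.3/14)/(2π×14.9×1) = 0.001625 K/W
R_expanded polystyrene = ln(51.3/16.3)/(2π×0.0374×1) = 4.879 K/W
R_phenolic foam = ln(111.3/51.3)/(2π×0.0227×1) = 5.43 K/W
R_outer film = 1/(h_o·2πr_oL) = 1/(29.3×2π×0.1113×1) = 0.0488 K/W
R_total = 10.37 K/W
Q = ΔT/R_total = 42/10.37
Q = 4.05 W/m
T_interface = T_inner + Q·ΣR(inner→interface) = -26 + 4.05×4.894

T ≈ -6.19 °C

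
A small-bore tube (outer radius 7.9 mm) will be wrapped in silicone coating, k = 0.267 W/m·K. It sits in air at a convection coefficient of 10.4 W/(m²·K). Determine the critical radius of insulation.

For a cylinder r_cr = k/h = 0.267/10.4
r_cr = 25.7 mm; since the bare radius (7.9 mm) is below r_cr, adding a thin layer of insulation will *increase* heat loss.

r_cr ≈ 25.7 mm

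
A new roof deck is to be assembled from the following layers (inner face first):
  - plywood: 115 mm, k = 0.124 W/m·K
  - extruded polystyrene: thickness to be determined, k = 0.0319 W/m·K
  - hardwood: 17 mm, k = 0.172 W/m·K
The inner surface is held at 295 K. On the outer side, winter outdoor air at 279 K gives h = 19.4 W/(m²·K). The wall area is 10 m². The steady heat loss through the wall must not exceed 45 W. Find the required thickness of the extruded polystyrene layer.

L ≈ 79 mm

Using the resistance-network approach (series):
R_plywood = L/(kA) = 0.115/(0.124×10) = 0.09274 K/W
R_hardwood = L/(kA) = 0.017/(0.172×10) = 0.009884 K/W
R_outer film = 1/(h_o·A) = 1/(19.4×10) = 0.005155 K/W
Sum of the known resistances R_other = 0.1078 K/W
Required total resistance R_tot = ΔT/Q_allow = 16/45 = 0.3556 K/W
R_extruded polystyrene = R_tot − R_other = 0.2478 K/W
L = R·k·A = 0.2478×0.0319×10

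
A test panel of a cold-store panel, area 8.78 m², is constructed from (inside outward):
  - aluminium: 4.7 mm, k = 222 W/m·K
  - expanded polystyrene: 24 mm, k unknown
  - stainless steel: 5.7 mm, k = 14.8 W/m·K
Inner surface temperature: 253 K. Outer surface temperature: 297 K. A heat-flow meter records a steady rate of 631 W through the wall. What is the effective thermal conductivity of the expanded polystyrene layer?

k ≈ 0.0392 W/(m·K)

Thermal resistances in series:
R_aluminium = L/(kA) = 0.0047/(222×8.78) = 2.411×10^-6 K/W
R_stainless steel = L/(kA) = 0.0057/(14.8×8.78) = 4.387×10^-5 K/W
Sum of known resistances R_other = 4.628×10^-5 K/W
Total R = ΔT/Q = 44/631 = 0.06973 K/W
R_expanded polystyrene = R_total − R_other = 0.06968 K/W
k = L/(R·A) = 0.024/(0.06968×8.78)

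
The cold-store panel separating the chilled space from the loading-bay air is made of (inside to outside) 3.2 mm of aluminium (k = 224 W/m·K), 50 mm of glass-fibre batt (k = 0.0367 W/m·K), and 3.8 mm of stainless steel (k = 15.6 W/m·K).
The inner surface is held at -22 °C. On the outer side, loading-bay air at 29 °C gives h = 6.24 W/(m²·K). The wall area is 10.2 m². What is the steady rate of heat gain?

Treating each layer as a thermal resistance in series:
R_aluminium = L/(kA) = 0.0032/(224×10.2) = 1.401×10^-6 K/W
R_glass-fibre batt = L/(kA) = 0.05/(0.0367×10.2) = 0.1336 K/W
R_stainless steel = L/(kA) = 0.0038/(15.6×10.2) = 2.388×10^-5 K/W
R_outer film = 1/(h_o·A) = 1/(6.24×10.2) = 0.01571 K/W
R_total = 0.1493 K/W
Q = ΔT / R_total = 51 / 0.1493

Q ≈ 342 W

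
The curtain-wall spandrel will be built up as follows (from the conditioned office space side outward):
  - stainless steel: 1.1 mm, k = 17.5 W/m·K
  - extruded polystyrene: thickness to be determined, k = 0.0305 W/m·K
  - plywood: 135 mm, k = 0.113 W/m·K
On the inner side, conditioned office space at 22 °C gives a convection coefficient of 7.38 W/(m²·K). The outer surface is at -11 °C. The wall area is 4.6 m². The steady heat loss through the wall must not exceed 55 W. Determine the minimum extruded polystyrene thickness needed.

L ≈ 43.6 mm

Thermal resistances in series:
R_inner film = 1/(h_i·A) = 1/(7.38×4.6) = 0.02946 K/W
R_stainless steel = L/(kA) = 0.0011/(17.5×4.6) = 1.366×10^-5 K/W
R_plywood = L/(kA) = 0.135/(0.113×4.6) = 0.2597 K/W
Sum of the known resistances R_other = 0.2892 K/W
Required total resistance R_tot = ΔT/Q_allow = 33/55 = 0.6 K/W
R_extruded polystyrene = R_tot − R_other = 0.3108 K/W
L = R·k·A = 0.3108×0.0305×4.6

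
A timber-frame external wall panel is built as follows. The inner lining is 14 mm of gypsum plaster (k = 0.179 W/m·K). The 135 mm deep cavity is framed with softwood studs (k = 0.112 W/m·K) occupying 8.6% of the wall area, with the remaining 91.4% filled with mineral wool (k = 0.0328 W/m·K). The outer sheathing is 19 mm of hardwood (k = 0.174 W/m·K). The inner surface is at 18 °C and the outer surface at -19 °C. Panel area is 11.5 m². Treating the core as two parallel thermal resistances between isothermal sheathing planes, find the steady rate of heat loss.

Q ≈ 118 W

Sheathing layers in series; stud and cavity paths in parallel between them.
R_inner = 0.014/(0.179×11.5) = 0.006801 K/W
R_stud  = 0.135/(0.112×0.086×11.5) = 1.219 K/W
R_cav   = 0.135/(0.0328×0.914×11.5) = 0.3916 K/W
1/R_core = 1/R_stud + 1/R_cav → R_core = 0.2964 K/W
R_outer = 0.019/(0.174×11.5) = 0.009495 K/W
R_total = 0.3127 K/W
Q = ΔT/R_total = 37/0.3127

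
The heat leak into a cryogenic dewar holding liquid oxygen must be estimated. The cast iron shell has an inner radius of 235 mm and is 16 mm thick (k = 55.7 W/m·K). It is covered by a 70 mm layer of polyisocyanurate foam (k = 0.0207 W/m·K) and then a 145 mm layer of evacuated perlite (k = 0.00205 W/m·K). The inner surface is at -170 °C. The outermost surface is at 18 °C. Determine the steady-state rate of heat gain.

Q ≈ 4.59 W

Spherical conduction: R = (1/r_in − 1/r_out)/(4πk) per layer; series-sum.
R_cast iron shell = (1/0.235 − 1/0.251)/(4π×55.7) = 3.875×10^-4 K/W
R_polyisocyanurate foam = (1/0.251 − 1/0.321)/(4π×0.0207) = 3.34 K/W
R_evacuated perlite = (1/0.321 − 1/0.466)/(4π×0.00205) = 37.63 K/W
R_total = 40.97 K/W
Q = ΔT/R_total = 188/40.97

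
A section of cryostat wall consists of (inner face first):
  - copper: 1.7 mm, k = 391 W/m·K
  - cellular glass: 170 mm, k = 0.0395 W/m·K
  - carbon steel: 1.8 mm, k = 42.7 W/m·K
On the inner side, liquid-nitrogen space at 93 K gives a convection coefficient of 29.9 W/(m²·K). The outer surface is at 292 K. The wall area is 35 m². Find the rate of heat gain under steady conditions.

Q ≈ 1610 W

Series thermal resistances:
R_inner film = 1/(h_i·A) = 1/(29.9×35) = 9.556×10^-4 K/W
R_copper = L/(kA) = 0.0017/(391×35) = 1.242×10^-7 K/W
R_cellular glass = L/(kA) = 0.17/(0.0395×35) = 0.123 K/W
R_carbon steel = L/(kA) = 0.0018/(42.7×35) = 1.204×10^-6 K/W
R_total = 0.1239 K/W
Q = ΔT / R_total = 199 / 0.1239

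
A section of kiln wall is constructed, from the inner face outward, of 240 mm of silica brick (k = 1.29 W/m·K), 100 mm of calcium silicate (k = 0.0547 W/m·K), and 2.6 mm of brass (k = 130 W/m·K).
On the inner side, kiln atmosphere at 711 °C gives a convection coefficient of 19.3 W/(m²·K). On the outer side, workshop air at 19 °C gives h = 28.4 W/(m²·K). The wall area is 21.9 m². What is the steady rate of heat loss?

Q ≈ 7210 W

Using the resistance-network approach (series):
R_inner film = 1/(h_i·A) = 1/(19.3×21.9) = 0.002366 K/W
R_silica brick = L/(kA) = 0.24/(1.29×21.9) = 0.008495 K/W
R_calcium silicate = L/(kA) = 0.1/(0.0547×21.9) = 0.08348 K/W
R_brass = L/(kA) = 0.0026/(130×21.9) = 9.132×10^-7 K/W
R_outer film = 1/(h_o·A) = 1/(28.4×21.9) = 0.001608 K/W
R_total = 0.09595 K/W
Q = ΔT / R_total = 692 / 0.09595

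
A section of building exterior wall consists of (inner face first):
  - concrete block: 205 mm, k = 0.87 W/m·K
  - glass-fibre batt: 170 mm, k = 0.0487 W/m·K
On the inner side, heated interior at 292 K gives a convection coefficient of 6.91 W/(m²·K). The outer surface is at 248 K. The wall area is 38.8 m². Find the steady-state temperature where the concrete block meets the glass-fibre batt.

Thermal resistances in series:
R_inner film = 1/(h_i·A) = 1/(6.91×38.8) = 0.00373 K/W
R_concrete block = L/(kA) = 0.205/(0.87×38.8) = 0.006073 K/W
R_glass-fibre batt = L/(kA) = 0.17/(0.0487×38.8) = 0.08997 K/W
R_total = 0.09977 K/W;  Q = ΔT/R_total = 44/0.09977 = 441 W
T_interface = T_inner − Q·ΣR(inner→interface) = 292 − 441×0.009803

T ≈ 288 K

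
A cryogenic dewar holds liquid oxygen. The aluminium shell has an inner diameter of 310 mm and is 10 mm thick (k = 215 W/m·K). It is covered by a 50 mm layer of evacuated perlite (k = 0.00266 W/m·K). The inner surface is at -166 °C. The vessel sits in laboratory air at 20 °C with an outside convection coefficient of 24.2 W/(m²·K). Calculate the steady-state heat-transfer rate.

Radial (spherical) resistances in series:
R_aluminium shell = (1/0.155 − 1/0.165)/(4π×215) = 1.447×10^-4 K/W
R_evacuated perlite = (1/0.165 − 1/0.215)/(4π×0.00266) = 42.17 K/W
R_outer film = 1/(h·4πr_o²) = 1/(24.2×4π×0.215²) = 0.07114 K/W
R_total = 42.24 K/W
Q = ΔT/R_total = 186/42.24

Q ≈ 4.4 W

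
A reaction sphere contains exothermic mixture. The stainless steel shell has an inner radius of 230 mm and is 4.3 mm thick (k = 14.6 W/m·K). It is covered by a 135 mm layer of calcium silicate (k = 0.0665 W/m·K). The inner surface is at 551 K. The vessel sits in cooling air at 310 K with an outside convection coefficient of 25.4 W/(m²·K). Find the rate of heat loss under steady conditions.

Q ≈ 127 W

Each spherical layer contributes R = (1/r_i − 1/r_o)/(4πk):
R_stainless steel shell = (1/0.23 − 1/0.2343)/(4π×14.6) = 4.349×10^-4 K/W
R_calcium silicate = (1/0.2343 − 1/0.3693)/(4π×0.0665) = 1.867 K/W
R_outer film = 1/(h·4πr_o²) = 1/(25.4×4π×0.3693²) = 0.02297 K/W
R_total = 1.89 K/W
Q = ΔT/R_total = 241/1.89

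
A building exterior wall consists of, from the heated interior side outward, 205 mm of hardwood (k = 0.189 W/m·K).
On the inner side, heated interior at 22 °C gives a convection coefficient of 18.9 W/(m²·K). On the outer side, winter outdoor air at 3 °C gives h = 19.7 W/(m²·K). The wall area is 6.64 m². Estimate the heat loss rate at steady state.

Q ≈ 106 W

Thermal resistances in series:
R_inner film = 1/(h_i·A) = 1/(18.9×6.64) = 0.007968 K/W
R_hardwood = L/(kA) = 0.205/(0.189×6.64) = 0.1634 K/W
R_outer film = 1/(h_o·A) = 1/(19.7×6.64) = 0.007645 K/W
R_total = 0.179 K/W
Q = ΔT / R_total = 19 / 0.179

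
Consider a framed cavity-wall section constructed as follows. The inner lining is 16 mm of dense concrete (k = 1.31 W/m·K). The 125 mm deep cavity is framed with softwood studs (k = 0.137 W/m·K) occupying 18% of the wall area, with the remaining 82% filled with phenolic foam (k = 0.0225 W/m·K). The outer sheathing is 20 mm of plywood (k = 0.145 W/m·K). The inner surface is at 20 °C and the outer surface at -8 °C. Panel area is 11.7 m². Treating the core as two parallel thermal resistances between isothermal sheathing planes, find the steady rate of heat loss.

Q ≈ 107 W

Sheathing layers in series; stud and cavity paths in parallel between them.
R_inner = 0.016/(1.31×11.7) = 0.001044 K/W
R_stud  = 0.125/(0.137×0.18×11.7) = 0.4332 K/W
R_cav   = 0.125/(0.0225×0.82×11.7) = 0.5791 K/W
1/R_core = 1/R_stud + 1/R_cav → R_core = 0.2478 K/W
R_outer = 0.02/(0.145×11.7) = 0.01179 K/W
R_total = 0.2607 K/W
Q = ΔT/R_total = 28/0.2607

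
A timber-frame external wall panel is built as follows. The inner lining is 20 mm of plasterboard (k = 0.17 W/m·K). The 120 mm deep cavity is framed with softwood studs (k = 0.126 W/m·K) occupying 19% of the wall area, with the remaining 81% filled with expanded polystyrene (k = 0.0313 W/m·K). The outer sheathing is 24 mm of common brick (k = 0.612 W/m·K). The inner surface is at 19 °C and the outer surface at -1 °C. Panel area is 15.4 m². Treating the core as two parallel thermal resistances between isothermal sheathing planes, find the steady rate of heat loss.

Q ≈ 119 W

Sheathing layers in series; stud and cavity paths in parallel between them.
R_inner = 0.02/(0.17×15.4) = 0.007639 K/W
R_stud  = 0.12/(0.126×0.19×15.4) = 0.3255 K/W
R_cav   = 0.12/(0.0313×0.81×15.4) = 0.3073 K/W
1/R_core = 1/R_stud + 1/R_cav → R_core = 0.1581 K/W
R_outer = 0.024/(0.612×15.4) = 0.002546 K/W
R_total = 0.1683 K/W
Q = ΔT/R_total = 20/0.1683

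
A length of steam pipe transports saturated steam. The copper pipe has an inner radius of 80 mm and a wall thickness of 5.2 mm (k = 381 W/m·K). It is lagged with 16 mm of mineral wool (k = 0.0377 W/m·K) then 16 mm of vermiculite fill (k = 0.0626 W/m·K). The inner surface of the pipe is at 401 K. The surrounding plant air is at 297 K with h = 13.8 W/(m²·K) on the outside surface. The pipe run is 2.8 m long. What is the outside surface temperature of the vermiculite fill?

Treating each annulus and film as a series resistance:
R_copper pipe wall = ln(85.2/80)/(2π×381×2.8) = 9.395×10^-6 K/W
R_mineral wool = ln(101.2/85.2)/(2π×0.0377×2.8) = 0.2595 K/W
R_vermiculite fill = ln(117.2/101.2)/(2π×0.0626×2.8) = 0.1333 K/W
R_outer film = 1/(h_o·2πr_oL) = 1/(13.8×2π×0.1172×2.8) = 0.03514 K/W
R_total = 0.4279 K/W
Q = ΔT/R_total = 104/0.4279
Q = 243 W
T_interface = T_inner − Q·ΣR(inner→interface) = 401 − 243×0.3928

T ≈ 306 K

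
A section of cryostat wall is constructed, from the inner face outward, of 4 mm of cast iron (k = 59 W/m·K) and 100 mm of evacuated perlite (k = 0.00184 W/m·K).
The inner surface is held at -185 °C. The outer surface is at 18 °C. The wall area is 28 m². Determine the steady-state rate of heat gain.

Using the resistance-network approach (series):
R_cast iron = L/(kA) = 0.004/(59×28) = 2.421×10^-6 K/W
R_evacuated perlite = L/(kA) = 0.1/(0.00184×28) = 1.941 K/W
R_total = 1.941 K/W
Q = ΔT / R_total = 203 / 1.941

Q ≈ 105 W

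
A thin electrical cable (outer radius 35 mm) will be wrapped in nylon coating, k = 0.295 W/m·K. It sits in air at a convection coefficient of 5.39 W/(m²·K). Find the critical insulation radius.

For a cylinder r_cr = k/h = 0.295/5.39
r_cr = 54.7 mm; since the bare radius (35 mm) is below r_cr, adding a thin layer of insulation will *increase* heat loss.

r_cr ≈ 54.7 mm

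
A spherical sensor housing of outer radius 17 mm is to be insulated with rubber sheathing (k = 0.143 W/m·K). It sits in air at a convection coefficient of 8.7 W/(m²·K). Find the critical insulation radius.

For a sphere r_cr = 2k/h = 2×0.143/8.7
r_cr = 32.9 mm; since the bare radius (17 mm) is below r_cr, adding a thin layer of insulation will *increase* heat loss.

r_cr ≈ 32.9 mm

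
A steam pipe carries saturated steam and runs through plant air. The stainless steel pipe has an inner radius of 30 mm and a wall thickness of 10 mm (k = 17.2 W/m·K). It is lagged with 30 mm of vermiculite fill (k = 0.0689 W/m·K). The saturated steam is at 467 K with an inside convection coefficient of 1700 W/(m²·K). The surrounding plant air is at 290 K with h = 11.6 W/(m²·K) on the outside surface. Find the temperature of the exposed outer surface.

T ≈ 313 K

Cylindrical conduction, so R = ln(r₂/r₁)/(2πkL) per layer, in series:
R_inner film = 1/(h_i·2πr₁L) = 1/(1700×2π×0.03×1) = 0.003121 K/W
R_stainless steel pipe wall = ln(40/30)/(2π×17.2×1) = 0.002662 K/W
R_vermiculite fill = ln(70/40)/(2π×0.0689×1) = 1.293 K/W
R_outer film = 1/(h_o·2πr_oL) = 1/(11.6×2π×0.07×1) = 0.196 K/W
R_total = 1.494 K/W
Q = ΔT/R_total = 177/1.494
Q = 118 W/m
T_interface = T_inner − Q·ΣR(inner→interface) = 467 − 118×1.298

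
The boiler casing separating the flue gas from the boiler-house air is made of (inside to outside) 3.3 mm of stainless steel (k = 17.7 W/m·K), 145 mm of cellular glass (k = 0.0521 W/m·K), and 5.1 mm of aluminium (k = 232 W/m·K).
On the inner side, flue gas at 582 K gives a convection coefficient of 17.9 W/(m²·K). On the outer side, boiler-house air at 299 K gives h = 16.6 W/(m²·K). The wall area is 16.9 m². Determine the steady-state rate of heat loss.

Q ≈ 1650 W

Series thermal resistances:
R_inner film = 1/(h_i·A) = 1/(17.9×16.9) = 0.003306 K/W
R_stainless steel = L/(kA) = 0.0033/(17.7×16.9) = 1.103×10^-5 K/W
R_cellular glass = L/(kA) = 0.145/(0.0521×16.9) = 0.1647 K/W
R_aluminium = L/(kA) = 0.0051/(232×16.9) = 1.301×10^-6 K/W
R_outer film = 1/(h_o·A) = 1/(16.6×16.9) = 0.003565 K/W
R_total = 0.1716 K/W
Q = ΔT / R_total = 283 / 0.1716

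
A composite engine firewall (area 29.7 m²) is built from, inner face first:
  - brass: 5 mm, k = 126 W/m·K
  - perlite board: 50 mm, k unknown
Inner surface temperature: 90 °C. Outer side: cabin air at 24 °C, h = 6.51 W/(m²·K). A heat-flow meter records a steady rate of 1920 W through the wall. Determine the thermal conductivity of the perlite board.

k ≈ 0.0577 W/(m·K)

Series thermal resistances:
R_brass = L/(kA) = 0.005/(126×29.7) = 1.336×10^-6 K/W
R_outer film = 1/(h_o·A) = 1/(6.51×29.7) = 0.005172 K/W
Sum of known resistances R_other = 0.005173 K/W
Total R = ΔT/Q = 66/1920 = 0.03438 K/W
R_perlite board = R_total − R_other = 0.0292 K/W
k = L/(R·A) = 0.05/(0.0292×29.7)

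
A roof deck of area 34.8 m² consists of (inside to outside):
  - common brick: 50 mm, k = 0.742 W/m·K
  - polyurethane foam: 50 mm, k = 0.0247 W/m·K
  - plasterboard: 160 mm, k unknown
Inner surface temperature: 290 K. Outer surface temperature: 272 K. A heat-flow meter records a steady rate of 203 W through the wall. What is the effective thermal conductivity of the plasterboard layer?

Treating each layer as a thermal resistance in series:
R_common brick = L/(kA) = 0.05/(0.742×34.8) = 0.001936 K/W
R_polyurethane foam = L/(kA) = 0.05/(0.0247×34.8) = 0.05817 K/W
Sum of known resistances R_other = 0.06011 K/W
Total R = ΔT/Q = 18/203 = 0.08867 K/W
R_plasterboard = R_total − R_other = 0.02856 K/W
k = L/(R·A) = 0.16/(0.02856×34.8)

k ≈ 0.161 W/(m·K)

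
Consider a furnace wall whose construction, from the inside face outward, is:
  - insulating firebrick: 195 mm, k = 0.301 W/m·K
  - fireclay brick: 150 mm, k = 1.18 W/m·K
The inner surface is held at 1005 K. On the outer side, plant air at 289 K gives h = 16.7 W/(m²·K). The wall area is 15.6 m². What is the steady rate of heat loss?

Q ≈ 13400 W

Treating each layer as a thermal resistance in series:
R_insulating firebrick = L/(kA) = 0.195/(0.301×15.6) = 0.04153 K/W
R_fireclay brick = L/(kA) = 0.15/(1.18×15.6) = 0.008149 K/W
R_outer film = 1/(h_o·A) = 1/(16.7×15.6) = 0.003838 K/W
R_total = 0.05352 K/W
Q = ΔT / R_total = 716 / 0.05352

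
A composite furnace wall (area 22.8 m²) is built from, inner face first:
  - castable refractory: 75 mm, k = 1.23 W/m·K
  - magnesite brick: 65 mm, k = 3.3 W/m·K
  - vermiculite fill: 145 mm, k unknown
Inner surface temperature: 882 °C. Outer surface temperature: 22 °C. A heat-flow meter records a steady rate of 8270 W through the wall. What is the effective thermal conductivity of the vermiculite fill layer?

k ≈ 0.0633 W/(m·K)

Series thermal resistances:
R_castable refractory = L/(kA) = 0.075/(1.23×22.8) = 0.002674 K/W
R_magnesite brick = L/(kA) = 0.065/(3.3×22.8) = 8.639×10^-4 K/W
Sum of known resistances R_other = 0.003538 K/W
Total R = ΔT/Q = 860/8270 = 0.104 K/W
R_vermiculite fill = R_total − R_other = 0.1005 K/W
k = L/(R·A) = 0.145/(0.1005×22.8)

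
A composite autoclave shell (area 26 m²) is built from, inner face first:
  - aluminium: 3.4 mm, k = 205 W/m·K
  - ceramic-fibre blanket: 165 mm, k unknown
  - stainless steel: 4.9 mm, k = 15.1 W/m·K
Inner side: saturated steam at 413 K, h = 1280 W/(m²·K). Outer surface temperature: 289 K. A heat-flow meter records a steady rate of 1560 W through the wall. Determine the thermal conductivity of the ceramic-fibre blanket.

k ≈ 0.0799 W/(m·K)

Series thermal resistances:
R_inner film = 1/(h_i·A) = 1/(1280×26) = 3.005×10^-5 K/W
R_aluminium = L/(kA) = 0.0034/(205×26) = 6.379×10^-7 K/W
R_stainless steel = L/(kA) = 0.0049/(15.1×26) = 1.248×10^-5 K/W
Sum of known resistances R_other = 4.317×10^-5 K/W
Total R = ΔT/Q = 124/1560 = 0.07949 K/W
R_ceramic-fibre blanket = R_total − R_other = 0.07944 K/W
k = L/(R·A) = 0.165/(0.07944×26)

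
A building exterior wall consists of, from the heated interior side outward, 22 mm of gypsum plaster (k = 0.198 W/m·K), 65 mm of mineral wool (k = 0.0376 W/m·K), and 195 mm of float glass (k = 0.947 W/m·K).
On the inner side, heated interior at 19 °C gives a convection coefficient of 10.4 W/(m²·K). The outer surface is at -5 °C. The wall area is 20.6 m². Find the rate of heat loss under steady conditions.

Treating each layer as a thermal resistance in series:
R_inner film = 1/(h_i·A) = 1/(10.4×20.6) = 0.004668 K/W
R_gypsum plaster = L/(kA) = 0.022/(0.198×20.6) = 0.005394 K/W
R_mineral wool = L/(kA) = 0.065/(0.0376×20.6) = 0.08392 K/W
R_float glass = L/(kA) = 0.195/(0.947×20.6) = 0.009996 K/W
R_total = 0.104 K/W
Q = ΔT / R_total = 24 / 0.104

Q ≈ 231 W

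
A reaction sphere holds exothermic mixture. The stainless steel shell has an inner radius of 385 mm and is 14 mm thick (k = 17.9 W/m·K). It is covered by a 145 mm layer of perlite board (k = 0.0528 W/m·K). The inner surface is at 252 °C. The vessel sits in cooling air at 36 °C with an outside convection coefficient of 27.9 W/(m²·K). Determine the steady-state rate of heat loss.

Q ≈ 212 W

Spherical conduction: R = (1/r_in − 1/r_out)/(4πk) per layer; series-sum.
R_stainless steel shell = (1/0.385 − 1/0.399)/(4π×17.9) = 4.052×10^-4 K/W
R_perlite board = (1/0.399 − 1/0.544)/(4π×0.0528) = 1.007 K/W
R_outer film = 1/(h·4πr_o²) = 1/(27.9×4π×0.544²) = 0.009638 K/W
R_total = 1.017 K/W
Q = ΔT/R_total = 216/1.017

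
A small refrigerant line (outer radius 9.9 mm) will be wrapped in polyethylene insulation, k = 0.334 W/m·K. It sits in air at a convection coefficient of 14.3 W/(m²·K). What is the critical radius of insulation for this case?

r_cr ≈ 23.4 mm

For a cylinder r_cr = k/h = 0.334/14.3
r_cr = 23.4 mm; since the bare radius (9.9 mm) is below r_cr, adding a thin layer of insulation will *increase* heat loss.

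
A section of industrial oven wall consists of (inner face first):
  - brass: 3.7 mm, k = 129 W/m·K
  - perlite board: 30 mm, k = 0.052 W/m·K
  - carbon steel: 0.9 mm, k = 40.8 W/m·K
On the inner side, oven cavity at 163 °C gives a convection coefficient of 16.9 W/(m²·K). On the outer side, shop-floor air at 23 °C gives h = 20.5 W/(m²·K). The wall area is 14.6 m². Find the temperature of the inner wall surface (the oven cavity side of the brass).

T ≈ 151 °C

Treating each layer as a thermal resistance in series:
R_inner film = 1/(h_i·A) = 1/(16.9×14.6) = 0.004053 K/W
R_brass = L/(kA) = 0.0037/(129×14.6) = 1.965×10^-6 K/W
R_perlite board = L/(kA) = 0.03/(0.052×14.6) = 0.03952 K/W
R_carbon steel = L/(kA) = 0.0009/(40.8×14.6) = 1.511×10^-6 K/W
R_outer film = 1/(h_o·A) = 1/(20.5×14.6) = 0.003341 K/W
R_total = 0.04691 K/W;  Q = ΔT/R_total = 140/0.04691 = 2984 W
T_interface = T_inner − Q·ΣR(inner→interface) = 163 − 2980×0.004053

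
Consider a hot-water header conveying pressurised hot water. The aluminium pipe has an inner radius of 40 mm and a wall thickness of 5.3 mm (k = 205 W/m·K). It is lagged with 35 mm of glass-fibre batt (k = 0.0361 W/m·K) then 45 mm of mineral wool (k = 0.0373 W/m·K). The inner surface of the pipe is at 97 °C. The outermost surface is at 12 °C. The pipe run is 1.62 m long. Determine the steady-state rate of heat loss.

Treating each annulus and film as a series resistance:
R_aluminium pipe wall = ln(45.3/40)/(2π×205×1.62) = 5.963×10^-5 K/W
R_glass-fibre batt = ln(80.3/45.3)/(2π×0.0361×1.62) = 1.558 K/W
R_mineral wool = ln(125.3/80.3)/(2π×0.0373×1.62) = 1.172 K/W
R_total = 2.73 K/W
Q = ΔT/R_total = 85/2.73

Q ≈ 31.1 W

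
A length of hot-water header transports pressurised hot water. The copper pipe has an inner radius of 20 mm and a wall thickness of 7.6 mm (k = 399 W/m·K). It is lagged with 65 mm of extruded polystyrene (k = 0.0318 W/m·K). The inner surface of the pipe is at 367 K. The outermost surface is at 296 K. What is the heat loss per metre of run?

Per-layer cylindrical resistances, series-summed:
R_copper pipe wall = ln(27.6/20)/(2π×399×1) = 1.285×10^-4 K/W
R_extruded polystyrene = ln(92.6/27.6)/(2π×0.0318×1) = 6.058 K/W
R_total = 6.058 K/W
Q = ΔT/R_total = 71/6.058

q′ ≈ 11.7 W/m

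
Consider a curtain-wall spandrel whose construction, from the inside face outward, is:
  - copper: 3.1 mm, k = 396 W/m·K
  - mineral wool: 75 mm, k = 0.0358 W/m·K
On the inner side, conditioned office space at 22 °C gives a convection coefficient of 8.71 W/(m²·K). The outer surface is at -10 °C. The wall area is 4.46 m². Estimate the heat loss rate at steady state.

Thermal resistances in series:
R_inner film = 1/(h_i·A) = 1/(8.71×4.46) = 0.02574 K/W
R_copper = L/(kA) = 0.0031/(396×4.46) = 1.755×10^-6 K/W
R_mineral wool = L/(kA) = 0.075/(0.0358×4.46) = 0.4697 K/W
R_total = 0.4955 K/W
Q = ΔT / R_total = 32 / 0.4955

Q ≈ 64.6 W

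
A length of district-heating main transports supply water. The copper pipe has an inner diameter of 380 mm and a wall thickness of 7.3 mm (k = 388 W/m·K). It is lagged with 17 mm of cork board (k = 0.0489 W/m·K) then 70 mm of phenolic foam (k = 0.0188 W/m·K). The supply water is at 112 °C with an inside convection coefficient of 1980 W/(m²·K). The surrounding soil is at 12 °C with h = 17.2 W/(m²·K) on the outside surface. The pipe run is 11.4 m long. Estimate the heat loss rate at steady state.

Treating each annulus and film as a series resistance:
R_inner film = 1/(h_i·2πr₁L) = 1/(1980×2π×0.19×11.4) = 3.711×10^-5 K/W
R_copper pipe wall = ln(197.3/190)/(2π×388×11.4) = 1.357×10^-6 K/W
R_cork board = ln(214.3/197.3)/(2π×0.0489×11.4) = 0.0236 K/W
R_phenolic foam = ln(284.3/214.3)/(2π×0.0188×11.4) = 0.2099 K/W
R_outer film = 1/(h_o·2πr_oL) = 1/(17.2×2π×0.2843×11.4) = 0.002855 K/W
R_total = 0.2364 K/W
Q = ΔT/R_total = 100/0.2364

Q ≈ 423 W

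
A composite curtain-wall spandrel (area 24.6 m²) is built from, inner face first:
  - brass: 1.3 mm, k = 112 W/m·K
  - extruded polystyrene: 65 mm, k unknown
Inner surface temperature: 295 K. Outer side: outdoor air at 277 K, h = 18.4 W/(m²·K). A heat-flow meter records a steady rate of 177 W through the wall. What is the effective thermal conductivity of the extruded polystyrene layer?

Using the resistance-network approach (series):
R_brass = L/(kA) = 0.0013/(112×24.6) = 4.718×10^-7 K/W
R_outer film = 1/(h_o·A) = 1/(18.4×24.6) = 0.002209 K/W
Sum of known resistances R_other = 0.00221 K/W
Total R = ΔT/Q = 18/177 = 0.1017 K/W
R_extruded polystyrene = R_total − R_other = 0.09949 K/W
k = L/(R·A) = 0.065/(0.09949×24.6)

k ≈ 0.0266 W/(m·K)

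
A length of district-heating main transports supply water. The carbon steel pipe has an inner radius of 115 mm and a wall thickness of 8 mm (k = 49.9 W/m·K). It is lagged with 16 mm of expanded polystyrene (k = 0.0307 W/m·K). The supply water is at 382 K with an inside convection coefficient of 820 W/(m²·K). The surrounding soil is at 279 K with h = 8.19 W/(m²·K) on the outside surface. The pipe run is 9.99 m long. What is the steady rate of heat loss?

Q ≈ 1330 W

Treating each annulus and film as a series resistance:
R_inner film = 1/(h_i·2πr₁L) = 1/(820×2π×0.115×9.99) = 1.689×10^-4 K/W
R_carbon steel pipe wall = ln(123/115)/(2π×49.9×9.99) = 2.147×10^-5 K/W
R_expanded polystyrene = ln(139/123)/(2π×0.0307×9.99) = 0.06346 K/W
R_outer film = 1/(h_o·2πr_oL) = 1/(8.19×2π×0.139×9.99) = 0.01399 K/W
R_total = 0.07765 K/W
Q = ΔT/R_total = 103/0.07765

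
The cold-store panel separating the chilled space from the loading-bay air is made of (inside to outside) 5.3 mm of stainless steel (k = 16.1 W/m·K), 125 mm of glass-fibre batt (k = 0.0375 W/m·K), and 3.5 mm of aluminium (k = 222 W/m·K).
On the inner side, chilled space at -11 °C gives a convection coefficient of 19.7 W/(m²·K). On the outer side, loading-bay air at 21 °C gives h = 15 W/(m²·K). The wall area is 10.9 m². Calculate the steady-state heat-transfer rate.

Model the wall as resistances in series:
R_inner film = 1/(h_i·A) = 1/(19.7×10.9) = 0.004657 K/W
R_stainless steel = L/(kA) = 0.0053/(16.1×10.9) = 3.02×10^-5 K/W
R_glass-fibre batt = L/(kA) = 0.125/(0.0375×10.9) = 0.3058 K/W
R_aluminium = L/(kA) = 0.0035/(222×10.9) = 1.446×10^-6 K/W
R_outer film = 1/(h_o·A) = 1/(15×10.9) = 0.006116 K/W
R_total = 0.3166 K/W
Q = ΔT / R_total = 32 / 0.3166

Q ≈ 101 W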